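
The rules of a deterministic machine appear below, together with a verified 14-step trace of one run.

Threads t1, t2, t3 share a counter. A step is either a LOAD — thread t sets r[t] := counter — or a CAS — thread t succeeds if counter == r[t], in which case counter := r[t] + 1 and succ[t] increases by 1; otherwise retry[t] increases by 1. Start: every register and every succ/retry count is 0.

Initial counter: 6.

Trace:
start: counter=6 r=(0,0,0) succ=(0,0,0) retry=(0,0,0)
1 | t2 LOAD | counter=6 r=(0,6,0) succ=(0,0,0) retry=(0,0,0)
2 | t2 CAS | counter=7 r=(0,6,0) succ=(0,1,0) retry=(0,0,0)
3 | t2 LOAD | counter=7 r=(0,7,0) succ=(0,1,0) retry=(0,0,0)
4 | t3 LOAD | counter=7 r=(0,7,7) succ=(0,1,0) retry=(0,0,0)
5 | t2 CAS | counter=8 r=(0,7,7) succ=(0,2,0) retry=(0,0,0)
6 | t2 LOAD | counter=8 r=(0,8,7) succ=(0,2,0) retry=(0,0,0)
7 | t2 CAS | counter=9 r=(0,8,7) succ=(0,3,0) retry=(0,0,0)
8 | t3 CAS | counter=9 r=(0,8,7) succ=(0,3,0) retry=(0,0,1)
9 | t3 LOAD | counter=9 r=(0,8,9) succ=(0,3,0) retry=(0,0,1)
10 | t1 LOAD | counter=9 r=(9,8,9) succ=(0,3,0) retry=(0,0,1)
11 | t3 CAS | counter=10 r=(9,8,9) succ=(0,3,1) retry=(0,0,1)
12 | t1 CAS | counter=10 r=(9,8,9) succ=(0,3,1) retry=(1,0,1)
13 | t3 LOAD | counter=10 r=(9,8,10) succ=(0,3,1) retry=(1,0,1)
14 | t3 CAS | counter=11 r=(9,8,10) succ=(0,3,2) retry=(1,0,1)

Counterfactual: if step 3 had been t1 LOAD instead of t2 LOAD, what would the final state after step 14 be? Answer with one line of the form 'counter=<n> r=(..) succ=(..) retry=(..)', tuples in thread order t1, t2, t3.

(re-executing from step 3 with the substitution; state before step 3: counter=7 r=(0,6,0) succ=(0,1,0) retry=(0,0,0))
3 | t1 LOAD | counter=7 r=(7,6,0) succ=(0,1,0) retry=(0,0,0)
4 | t3 LOAD | counter=7 r=(7,6,7) succ=(0,1,0) retry=(0,0,0)
5 | t2 CAS | counter=7 r=(7,6,7) succ=(0,1,0) retry=(0,1,0)
6 | t2 LOAD | counter=7 r=(7,7,7) succ=(0,1,0) retry=(0,1,0)
7 | t2 CAS | counter=8 r=(7,7,7) succ=(0,2,0) retry=(0,1,0)
8 | t3 CAS | counter=8 r=(7,7,7) succ=(0,2,0) retry=(0,1,1)
9 | t3 LOAD | counter=8 r=(7,7,8) succ=(0,2,0) retry=(0,1,1)
10 | t1 LOAD | counter=8 r=(8,7,8) succ=(0,2,0) retry=(0,1,1)
11 | t3 CAS | counter=9 r=(8,7,8) succ=(0,2,1) retry=(0,1,1)
12 | t1 CAS | counter=9 r=(8,7,8) succ=(0,2,1) retry=(1,1,1)
13 | t3 LOAD | counter=9 r=(8,7,9) succ=(0,2,1) retry=(1,1,1)
14 | t3 CAS | counter=10 r=(8,7,9) succ=(0,2,2) retry=(1,1,1)

counter=10 r=(8,7,9) succ=(0,2,2) retry=(1,1,1)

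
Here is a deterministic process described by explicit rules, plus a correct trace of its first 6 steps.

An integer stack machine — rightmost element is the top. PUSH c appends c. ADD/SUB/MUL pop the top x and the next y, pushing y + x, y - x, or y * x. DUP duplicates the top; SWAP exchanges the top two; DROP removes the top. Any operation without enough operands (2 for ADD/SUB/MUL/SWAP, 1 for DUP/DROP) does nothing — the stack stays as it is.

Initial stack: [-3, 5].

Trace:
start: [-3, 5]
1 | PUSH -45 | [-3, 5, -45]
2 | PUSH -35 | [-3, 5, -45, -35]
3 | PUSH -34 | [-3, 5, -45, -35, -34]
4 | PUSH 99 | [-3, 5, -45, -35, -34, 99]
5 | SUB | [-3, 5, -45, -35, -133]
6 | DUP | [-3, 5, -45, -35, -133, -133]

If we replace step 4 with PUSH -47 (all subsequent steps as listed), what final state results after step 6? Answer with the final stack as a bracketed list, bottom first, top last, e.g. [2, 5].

(re-executing from step 4 with the substitution; state before step 4: [-3, 5, -45, -35, -34])
4 | PUSH -47 | [-3, 5, -45, -35, -34, -47]
5 | SUB | [-3, 5, -45, -35, 13]
6 | DUP | [-3, 5, -45, -35, 13, 13]

[-3, 5, -45, -35, 13, 13]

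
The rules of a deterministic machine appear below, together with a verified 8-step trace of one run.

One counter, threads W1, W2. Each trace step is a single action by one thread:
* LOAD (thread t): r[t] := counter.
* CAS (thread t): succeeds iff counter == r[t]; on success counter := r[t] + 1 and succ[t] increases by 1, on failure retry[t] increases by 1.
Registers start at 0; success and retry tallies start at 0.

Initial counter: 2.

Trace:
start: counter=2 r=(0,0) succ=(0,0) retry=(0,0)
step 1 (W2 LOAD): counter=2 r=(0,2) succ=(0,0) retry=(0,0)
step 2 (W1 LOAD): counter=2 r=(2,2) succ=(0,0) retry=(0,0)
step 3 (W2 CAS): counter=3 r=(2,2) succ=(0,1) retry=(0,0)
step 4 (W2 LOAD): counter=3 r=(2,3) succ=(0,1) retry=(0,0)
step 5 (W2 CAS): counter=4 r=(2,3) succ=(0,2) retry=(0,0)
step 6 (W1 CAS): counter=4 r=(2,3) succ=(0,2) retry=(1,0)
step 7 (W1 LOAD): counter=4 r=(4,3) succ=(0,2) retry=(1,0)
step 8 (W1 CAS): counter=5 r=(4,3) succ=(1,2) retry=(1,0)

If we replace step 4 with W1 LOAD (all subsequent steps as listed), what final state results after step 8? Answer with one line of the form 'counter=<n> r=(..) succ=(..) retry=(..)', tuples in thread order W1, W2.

counter=5 r=(4,2) succ=(2,1) retry=(0,1)

(re-executing from step 4 with the substitution; state before step 4: counter=3 r=(2,2) succ=(0,1) retry=(0,0))
step 4 (W1 LOAD): counter=3 r=(3,2) succ=(0,1) retry=(0,0)
step 5 (W2 CAS): counter=3 r=(3,2) succ=(0,1) retry=(0,1)
step 6 (W1 CAS): counter=4 r=(3,2) succ=(1,1) retry=(0,1)
step 7 (W1 LOAD): counter=4 r=(4,2) succ=(1,1) retry=(0,1)
step 8 (W1 CAS): counter=5 r=(4,2) succ=(2,1) retry=(0,1)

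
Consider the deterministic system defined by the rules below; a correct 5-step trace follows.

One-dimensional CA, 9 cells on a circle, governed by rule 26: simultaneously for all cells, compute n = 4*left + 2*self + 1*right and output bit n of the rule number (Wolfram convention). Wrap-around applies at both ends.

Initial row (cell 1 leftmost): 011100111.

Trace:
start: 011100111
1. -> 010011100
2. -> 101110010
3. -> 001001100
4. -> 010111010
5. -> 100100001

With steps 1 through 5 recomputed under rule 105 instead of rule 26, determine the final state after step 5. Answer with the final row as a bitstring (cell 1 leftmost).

(re-executing steps 1..5 under rule 105; state before step 1: 011100111)
1. -> 110100101
2. -> 011000011
3. -> 111011011
4. -> 001111110
5. -> 101000010

101000010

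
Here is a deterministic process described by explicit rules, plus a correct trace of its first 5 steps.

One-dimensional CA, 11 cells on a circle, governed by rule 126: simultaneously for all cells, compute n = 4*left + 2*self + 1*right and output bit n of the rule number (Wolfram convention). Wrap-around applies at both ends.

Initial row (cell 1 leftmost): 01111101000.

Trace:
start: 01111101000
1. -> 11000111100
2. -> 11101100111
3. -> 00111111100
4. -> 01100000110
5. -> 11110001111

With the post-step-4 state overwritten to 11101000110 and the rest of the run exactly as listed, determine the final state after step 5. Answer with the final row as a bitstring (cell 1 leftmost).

10111101111

state after step 4 := 11101000110
5. -> 10111101111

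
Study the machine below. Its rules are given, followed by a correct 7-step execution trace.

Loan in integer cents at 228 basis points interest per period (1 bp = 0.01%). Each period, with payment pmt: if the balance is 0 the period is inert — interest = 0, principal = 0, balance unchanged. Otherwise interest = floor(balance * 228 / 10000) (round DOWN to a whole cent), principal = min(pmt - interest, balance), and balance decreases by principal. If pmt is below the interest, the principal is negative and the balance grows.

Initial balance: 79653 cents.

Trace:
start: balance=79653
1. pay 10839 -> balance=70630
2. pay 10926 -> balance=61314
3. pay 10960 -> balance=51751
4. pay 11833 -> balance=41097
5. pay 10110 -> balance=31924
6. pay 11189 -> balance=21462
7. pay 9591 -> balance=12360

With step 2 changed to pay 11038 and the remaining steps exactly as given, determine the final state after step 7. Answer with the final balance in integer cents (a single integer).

(re-executing from step 2 with the substitution; state before step 2: balance=70630)
2. pay 11038 -> balance=61202
3. pay 10960 -> balance=51637
4. pay 11833 -> balance=40981
5. pay 10110 -> balance=31805
6. pay 11189 -> balance=21341
7. pay 9591 -> balance=12236

12236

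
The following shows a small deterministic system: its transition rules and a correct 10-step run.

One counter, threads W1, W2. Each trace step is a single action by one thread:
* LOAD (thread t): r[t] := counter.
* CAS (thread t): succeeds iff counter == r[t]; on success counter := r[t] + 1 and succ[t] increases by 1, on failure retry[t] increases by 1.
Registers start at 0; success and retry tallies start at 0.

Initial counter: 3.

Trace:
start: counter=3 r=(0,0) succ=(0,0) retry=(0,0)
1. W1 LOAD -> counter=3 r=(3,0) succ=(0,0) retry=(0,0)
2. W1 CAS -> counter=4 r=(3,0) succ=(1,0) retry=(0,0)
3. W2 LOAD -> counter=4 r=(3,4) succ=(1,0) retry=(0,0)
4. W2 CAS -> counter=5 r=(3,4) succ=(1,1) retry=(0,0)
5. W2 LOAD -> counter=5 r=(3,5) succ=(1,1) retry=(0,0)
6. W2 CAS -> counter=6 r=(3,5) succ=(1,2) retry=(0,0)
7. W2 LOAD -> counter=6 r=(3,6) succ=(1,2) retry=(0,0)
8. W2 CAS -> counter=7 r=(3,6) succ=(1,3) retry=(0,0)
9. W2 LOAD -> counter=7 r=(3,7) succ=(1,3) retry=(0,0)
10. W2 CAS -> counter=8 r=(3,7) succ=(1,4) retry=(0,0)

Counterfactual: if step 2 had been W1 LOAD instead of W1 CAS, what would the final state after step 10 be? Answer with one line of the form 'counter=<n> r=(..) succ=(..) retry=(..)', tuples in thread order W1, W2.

counter=7 r=(3,6) succ=(0,4) retry=(0,0)

(re-executing from step 2 with the substitution; state before step 2: counter=3 r=(3,0) succ=(0,0) retry=(0,0))
2. W1 LOAD -> counter=3 r=(3,0) succ=(0,0) retry=(0,0)
3. W2 LOAD -> counter=3 r=(3,3) succ=(0,0) retry=(0,0)
4. W2 CAS -> counter=4 r=(3,3) succ=(0,1) retry=(0,0)
5. W2 LOAD -> counter=4 r=(3,4) succ=(0,1) retry=(0,0)
6. W2 CAS -> counter=5 r=(3,4) succ=(0,2) retry=(0,0)
7. W2 LOAD -> counter=5 r=(3,5) succ=(0,2) retry=(0,0)
8. W2 CAS -> counter=6 r=(3,5) succ=(0,3) retry=(0,0)
9. W2 LOAD -> counter=6 r=(3,6) succ=(0,3) retry=(0,0)
10. W2 CAS -> counter=7 r=(3,6) succ=(0,4) retry=(0,0)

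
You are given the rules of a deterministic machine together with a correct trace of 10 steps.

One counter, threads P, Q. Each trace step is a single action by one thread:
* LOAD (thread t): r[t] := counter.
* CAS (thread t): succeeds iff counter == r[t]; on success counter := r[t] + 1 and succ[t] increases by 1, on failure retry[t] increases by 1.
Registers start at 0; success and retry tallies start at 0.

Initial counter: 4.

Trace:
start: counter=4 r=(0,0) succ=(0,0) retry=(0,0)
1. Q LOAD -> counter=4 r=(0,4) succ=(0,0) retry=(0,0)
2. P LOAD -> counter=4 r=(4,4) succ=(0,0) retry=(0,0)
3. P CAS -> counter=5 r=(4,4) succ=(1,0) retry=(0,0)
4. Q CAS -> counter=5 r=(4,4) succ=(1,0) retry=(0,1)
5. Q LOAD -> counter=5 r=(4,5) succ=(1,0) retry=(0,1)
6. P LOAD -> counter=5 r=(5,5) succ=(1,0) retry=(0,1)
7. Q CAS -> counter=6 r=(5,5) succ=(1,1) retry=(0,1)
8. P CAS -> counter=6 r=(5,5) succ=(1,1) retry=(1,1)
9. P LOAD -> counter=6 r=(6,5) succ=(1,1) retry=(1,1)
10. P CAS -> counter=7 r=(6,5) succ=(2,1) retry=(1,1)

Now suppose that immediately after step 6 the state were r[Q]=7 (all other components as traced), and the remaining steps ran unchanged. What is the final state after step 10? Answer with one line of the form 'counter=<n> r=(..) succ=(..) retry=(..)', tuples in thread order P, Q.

state after step 6 := counter=5 r=(5,7) succ=(1,0) retry=(0,1)
7. Q CAS -> counter=5 r=(5,7) succ=(1,0) retry=(0,2)
8. P CAS -> counter=6 r=(5,7) succ=(2,0) retry=(0,2)
9. P LOAD -> counter=6 r=(6,7) succ=(2,0) retry=(0,2)
10. P CAS -> counter=7 r=(6,7) succ=(3,0) retry=(0,2)

counter=7 r=(6,7) succ=(3,0) retry=(0,2)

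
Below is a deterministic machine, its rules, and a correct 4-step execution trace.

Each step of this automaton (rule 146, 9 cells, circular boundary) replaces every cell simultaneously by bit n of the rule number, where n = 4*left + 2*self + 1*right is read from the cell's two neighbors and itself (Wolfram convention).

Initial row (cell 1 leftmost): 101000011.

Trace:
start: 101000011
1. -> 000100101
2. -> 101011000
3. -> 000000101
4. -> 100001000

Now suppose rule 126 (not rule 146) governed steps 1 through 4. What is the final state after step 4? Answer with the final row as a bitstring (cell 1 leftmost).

100110001

(re-executing steps 1..4 under rule 126; state before step 1: 101000011)
1. -> 111100110
2. -> 100111111
3. -> 111100000
4. -> 100110001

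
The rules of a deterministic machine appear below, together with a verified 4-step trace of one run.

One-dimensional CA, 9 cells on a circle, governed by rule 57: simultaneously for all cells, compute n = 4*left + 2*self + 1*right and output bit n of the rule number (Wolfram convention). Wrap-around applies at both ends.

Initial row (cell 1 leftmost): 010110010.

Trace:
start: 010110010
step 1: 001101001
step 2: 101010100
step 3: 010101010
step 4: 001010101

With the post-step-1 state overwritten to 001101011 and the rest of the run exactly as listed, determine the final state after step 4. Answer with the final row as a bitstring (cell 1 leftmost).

101011010

state after step 1 := 001101011
step 2: 101010110
step 3: 010101101
step 4: 101011010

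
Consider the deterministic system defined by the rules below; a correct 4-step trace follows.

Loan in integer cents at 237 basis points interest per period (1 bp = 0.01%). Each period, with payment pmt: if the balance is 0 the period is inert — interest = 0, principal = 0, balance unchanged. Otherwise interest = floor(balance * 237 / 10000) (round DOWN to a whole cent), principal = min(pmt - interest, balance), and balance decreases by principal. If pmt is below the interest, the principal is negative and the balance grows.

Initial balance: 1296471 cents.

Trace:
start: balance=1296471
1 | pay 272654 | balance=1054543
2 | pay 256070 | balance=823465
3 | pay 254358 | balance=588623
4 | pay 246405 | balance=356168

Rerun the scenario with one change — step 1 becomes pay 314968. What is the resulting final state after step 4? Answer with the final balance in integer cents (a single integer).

(re-executing from step 1 with the substitution; state before step 1: balance=1296471)
1 | pay 314968 | balance=1012229
2 | pay 256070 | balance=780148
3 | pay 254358 | balance=544279
4 | pay 246405 | balance=310773

310773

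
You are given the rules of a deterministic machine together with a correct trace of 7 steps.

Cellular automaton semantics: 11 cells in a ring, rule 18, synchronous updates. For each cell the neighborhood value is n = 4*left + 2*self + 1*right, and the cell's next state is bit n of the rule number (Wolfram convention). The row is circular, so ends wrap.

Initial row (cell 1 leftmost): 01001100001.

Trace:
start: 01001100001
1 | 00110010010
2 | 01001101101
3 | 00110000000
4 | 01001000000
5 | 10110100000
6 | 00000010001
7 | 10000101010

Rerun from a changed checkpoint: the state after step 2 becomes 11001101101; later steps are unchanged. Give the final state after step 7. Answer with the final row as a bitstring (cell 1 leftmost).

10000101010

state after step 2 := 11001101101
3 | 00110000000
4 | 01001000000
5 | 10110100000
6 | 00000010001
7 | 10000101010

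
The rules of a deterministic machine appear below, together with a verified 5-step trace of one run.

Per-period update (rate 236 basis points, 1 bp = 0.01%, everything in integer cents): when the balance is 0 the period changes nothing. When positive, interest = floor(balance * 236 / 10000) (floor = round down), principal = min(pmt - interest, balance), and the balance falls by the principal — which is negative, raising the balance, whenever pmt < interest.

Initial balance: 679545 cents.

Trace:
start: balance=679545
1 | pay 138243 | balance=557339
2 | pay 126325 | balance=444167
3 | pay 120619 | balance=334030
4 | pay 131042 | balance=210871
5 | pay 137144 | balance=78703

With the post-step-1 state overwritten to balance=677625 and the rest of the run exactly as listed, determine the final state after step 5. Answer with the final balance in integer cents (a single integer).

210752

state after step 1 := balance=677625
2 | pay 126325 | balance=567291
3 | pay 120619 | balance=460060
4 | pay 131042 | balance=339875
5 | pay 137144 | balance=210752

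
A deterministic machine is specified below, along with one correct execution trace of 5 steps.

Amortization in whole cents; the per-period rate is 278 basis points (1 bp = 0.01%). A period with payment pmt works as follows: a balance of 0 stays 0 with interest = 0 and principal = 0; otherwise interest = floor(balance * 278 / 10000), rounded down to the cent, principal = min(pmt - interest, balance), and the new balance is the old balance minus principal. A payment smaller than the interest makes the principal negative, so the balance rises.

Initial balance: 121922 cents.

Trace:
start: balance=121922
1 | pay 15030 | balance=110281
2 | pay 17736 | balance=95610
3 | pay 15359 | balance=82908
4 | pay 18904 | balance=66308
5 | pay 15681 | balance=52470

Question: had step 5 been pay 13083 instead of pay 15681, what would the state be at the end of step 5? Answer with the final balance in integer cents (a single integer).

55068

(re-executing from step 5 with the substitution; state before step 5: balance=66308)
5 | pay 13083 | balance=55068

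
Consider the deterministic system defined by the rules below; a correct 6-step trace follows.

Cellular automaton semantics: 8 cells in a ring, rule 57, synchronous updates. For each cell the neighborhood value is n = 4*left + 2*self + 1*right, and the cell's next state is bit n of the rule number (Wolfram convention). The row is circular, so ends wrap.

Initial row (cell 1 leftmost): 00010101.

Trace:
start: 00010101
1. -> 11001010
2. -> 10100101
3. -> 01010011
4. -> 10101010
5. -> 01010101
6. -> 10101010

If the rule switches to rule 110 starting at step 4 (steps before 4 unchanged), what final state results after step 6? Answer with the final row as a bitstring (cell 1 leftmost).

00110100

(re-executing steps 4..6 under rule 110; state before step 4: 01010011)
4. -> 11110111
5. -> 00011100
6. -> 00110100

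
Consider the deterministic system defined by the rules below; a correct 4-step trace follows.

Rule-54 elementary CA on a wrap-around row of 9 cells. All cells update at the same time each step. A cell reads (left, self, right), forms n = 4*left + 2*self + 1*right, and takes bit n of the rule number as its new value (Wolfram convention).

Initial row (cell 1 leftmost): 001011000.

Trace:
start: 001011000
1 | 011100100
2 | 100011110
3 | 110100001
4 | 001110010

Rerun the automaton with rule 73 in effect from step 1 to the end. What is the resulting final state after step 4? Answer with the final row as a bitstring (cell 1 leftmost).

(re-executing steps 1..4 under rule 73; state before step 1: 001011000)
1 | 100011011
2 | 101011010
3 | 000011000
4 | 111011011

111011011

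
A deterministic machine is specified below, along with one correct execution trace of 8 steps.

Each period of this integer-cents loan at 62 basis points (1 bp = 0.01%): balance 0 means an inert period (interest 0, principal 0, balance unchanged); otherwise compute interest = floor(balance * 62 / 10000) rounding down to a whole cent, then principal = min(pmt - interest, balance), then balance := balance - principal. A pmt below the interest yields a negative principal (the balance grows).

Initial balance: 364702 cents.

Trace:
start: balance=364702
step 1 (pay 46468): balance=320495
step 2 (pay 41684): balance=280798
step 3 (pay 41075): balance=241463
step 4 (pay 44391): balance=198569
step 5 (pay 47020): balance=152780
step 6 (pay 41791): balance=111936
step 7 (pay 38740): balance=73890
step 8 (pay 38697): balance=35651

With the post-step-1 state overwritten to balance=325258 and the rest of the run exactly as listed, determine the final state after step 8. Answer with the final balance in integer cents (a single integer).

40622

state after step 1 := balance=325258
step 2 (pay 41684): balance=285590
step 3 (pay 41075): balance=246285
step 4 (pay 44391): balance=203420
step 5 (pay 47020): balance=157661
step 6 (pay 41791): balance=116847
step 7 (pay 38740): balance=78831
step 8 (pay 38697): balance=40622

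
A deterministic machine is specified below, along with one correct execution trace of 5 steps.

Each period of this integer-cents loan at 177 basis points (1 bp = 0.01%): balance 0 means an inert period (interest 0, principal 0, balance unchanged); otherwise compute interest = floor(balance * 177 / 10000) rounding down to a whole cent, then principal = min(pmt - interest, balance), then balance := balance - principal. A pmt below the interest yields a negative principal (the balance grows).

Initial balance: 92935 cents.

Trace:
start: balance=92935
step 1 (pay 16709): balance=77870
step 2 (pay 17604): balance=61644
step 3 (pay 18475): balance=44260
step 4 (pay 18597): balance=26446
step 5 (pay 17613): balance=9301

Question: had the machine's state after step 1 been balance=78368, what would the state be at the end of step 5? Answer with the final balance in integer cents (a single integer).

9835

state after step 1 := balance=78368
step 2 (pay 17604): balance=62151
step 3 (pay 18475): balance=44776
step 4 (pay 18597): balance=26971
step 5 (pay 17613): balance=9835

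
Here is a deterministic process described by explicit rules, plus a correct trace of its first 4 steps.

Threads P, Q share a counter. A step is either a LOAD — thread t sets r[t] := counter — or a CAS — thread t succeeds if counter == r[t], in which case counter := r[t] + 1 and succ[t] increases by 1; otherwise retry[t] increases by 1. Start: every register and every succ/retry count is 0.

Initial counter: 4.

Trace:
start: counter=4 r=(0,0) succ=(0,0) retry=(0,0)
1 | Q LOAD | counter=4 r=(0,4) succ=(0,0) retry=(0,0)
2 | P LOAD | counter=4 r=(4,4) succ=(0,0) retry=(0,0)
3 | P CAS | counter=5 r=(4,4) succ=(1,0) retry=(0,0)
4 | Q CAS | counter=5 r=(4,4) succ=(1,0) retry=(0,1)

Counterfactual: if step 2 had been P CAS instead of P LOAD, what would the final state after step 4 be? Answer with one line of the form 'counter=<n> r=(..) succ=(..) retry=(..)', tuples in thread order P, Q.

(re-executing from step 2 with the substitution; state before step 2: counter=4 r=(0,4) succ=(0,0) retry=(0,0))
2 | P CAS | counter=4 r=(0,4) succ=(0,0) retry=(1,0)
3 | P CAS | counter=4 r=(0,4) succ=(0,0) retry=(2,0)
4 | Q CAS | counter=5 r=(0,4) succ=(0,1) retry=(2,0)

counter=5 r=(0,4) succ=(0,1) retry=(2,0)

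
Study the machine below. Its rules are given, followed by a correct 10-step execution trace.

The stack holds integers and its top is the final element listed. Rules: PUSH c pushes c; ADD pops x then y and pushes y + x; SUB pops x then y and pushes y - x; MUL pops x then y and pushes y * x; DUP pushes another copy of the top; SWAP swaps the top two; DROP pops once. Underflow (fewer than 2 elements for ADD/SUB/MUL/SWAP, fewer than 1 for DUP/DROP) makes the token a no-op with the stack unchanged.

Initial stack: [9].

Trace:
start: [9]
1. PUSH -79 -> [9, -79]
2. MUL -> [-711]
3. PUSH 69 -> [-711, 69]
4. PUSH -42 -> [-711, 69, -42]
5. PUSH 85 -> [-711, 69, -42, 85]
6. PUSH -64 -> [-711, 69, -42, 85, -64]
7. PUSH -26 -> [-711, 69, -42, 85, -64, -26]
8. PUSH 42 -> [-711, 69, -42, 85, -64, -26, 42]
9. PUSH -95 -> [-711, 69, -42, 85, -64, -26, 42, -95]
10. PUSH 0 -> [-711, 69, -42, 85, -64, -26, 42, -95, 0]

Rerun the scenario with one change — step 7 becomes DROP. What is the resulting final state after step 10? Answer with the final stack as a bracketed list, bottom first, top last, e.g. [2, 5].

(re-executing from step 7 with the substitution; state before step 7: [-711, 69, -42, 85, -64])
7. DROP -> [-711, 69, -42, 85]
8. PUSH 42 -> [-711, 69, -42, 85, 42]
9. PUSH -95 -> [-711, 69, -42, 85, 42, -95]
10. PUSH 0 -> [-711, 69, -42, 85, 42, -95, 0]

[-711, 69, -42, 85, 42, -95, 0]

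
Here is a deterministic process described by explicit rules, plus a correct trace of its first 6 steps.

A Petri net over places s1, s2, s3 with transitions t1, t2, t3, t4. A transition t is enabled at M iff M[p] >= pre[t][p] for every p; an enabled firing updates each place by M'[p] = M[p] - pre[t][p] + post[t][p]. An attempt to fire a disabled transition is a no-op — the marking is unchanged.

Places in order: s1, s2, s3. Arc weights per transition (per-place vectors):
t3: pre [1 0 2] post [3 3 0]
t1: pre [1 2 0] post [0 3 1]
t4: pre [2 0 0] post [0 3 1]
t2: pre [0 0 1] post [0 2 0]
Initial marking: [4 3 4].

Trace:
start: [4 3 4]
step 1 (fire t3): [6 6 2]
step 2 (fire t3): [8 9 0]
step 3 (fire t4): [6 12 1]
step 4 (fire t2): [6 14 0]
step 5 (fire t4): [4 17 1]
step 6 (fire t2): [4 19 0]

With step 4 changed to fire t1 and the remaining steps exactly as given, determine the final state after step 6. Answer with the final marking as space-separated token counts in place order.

(re-executing from step 4 with the substitution; state before step 4: [6 12 1])
step 4 (fire t1): [5 13 2]
step 5 (fire t4): [3 16 3]
step 6 (fire t2): [3 18 2]

3 18 2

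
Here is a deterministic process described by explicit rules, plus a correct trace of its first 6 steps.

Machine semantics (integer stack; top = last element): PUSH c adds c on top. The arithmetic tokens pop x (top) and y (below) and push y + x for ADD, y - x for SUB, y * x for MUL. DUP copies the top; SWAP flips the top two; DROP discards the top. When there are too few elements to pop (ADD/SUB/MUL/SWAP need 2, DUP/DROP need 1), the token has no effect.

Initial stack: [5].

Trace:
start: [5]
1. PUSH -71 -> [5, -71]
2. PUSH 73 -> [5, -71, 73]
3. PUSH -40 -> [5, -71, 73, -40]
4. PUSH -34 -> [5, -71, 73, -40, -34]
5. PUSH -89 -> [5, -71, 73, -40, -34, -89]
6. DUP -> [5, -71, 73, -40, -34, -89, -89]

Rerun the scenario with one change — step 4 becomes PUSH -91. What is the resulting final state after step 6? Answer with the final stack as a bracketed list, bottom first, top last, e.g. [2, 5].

(re-executing from step 4 with the substitution; state before step 4: [5, -71, 73, -40])
4. PUSH -91 -> [5, -71, 73, -40, -91]
5. PUSH -89 -> [5, -71, 73, -40, -91, -89]
6. DUP -> [5, -71, 73, -40, -91, -89, -89]

[5, -71, 73, -40, -91, -89, -89]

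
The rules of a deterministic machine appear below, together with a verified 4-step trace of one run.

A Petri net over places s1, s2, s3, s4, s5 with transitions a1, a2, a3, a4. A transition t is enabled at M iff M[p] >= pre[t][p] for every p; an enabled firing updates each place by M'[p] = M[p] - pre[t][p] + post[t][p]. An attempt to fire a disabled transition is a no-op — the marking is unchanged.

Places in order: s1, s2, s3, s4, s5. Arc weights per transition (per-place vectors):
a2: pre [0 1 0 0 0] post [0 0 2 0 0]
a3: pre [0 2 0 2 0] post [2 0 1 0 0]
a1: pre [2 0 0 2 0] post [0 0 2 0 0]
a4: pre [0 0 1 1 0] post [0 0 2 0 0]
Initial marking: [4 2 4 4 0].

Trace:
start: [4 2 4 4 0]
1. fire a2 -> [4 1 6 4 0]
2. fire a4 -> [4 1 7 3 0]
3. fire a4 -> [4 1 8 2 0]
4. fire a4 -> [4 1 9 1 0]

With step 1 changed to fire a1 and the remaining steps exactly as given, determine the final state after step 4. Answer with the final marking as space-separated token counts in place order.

(re-executing from step 1 with the substitution; state before step 1: [4 2 4 4 0])
1. fire a1 -> [2 2 6 2 0]
2. fire a4 -> [2 2 7 1 0]
3. fire a4 -> [2 2 8 0 0]
4. fire a4 -> [2 2 8 0 0]

2 2 8 0 0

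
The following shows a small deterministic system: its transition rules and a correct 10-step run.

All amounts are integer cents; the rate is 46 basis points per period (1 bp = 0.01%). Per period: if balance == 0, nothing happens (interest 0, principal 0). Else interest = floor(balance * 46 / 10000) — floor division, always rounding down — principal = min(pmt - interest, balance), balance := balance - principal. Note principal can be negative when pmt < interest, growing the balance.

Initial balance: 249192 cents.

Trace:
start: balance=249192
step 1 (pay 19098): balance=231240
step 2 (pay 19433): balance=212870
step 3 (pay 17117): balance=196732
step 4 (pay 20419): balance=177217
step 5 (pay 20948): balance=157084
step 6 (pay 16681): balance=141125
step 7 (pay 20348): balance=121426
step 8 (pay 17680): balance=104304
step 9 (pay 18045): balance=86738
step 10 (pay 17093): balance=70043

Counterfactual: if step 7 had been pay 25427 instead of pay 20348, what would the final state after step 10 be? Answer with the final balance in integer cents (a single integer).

(re-executing from step 7 with the substitution; state before step 7: balance=141125)
step 7 (pay 25427): balance=116347
step 8 (pay 17680): balance=99202
step 9 (pay 18045): balance=81613
step 10 (pay 17093): balance=64895

64895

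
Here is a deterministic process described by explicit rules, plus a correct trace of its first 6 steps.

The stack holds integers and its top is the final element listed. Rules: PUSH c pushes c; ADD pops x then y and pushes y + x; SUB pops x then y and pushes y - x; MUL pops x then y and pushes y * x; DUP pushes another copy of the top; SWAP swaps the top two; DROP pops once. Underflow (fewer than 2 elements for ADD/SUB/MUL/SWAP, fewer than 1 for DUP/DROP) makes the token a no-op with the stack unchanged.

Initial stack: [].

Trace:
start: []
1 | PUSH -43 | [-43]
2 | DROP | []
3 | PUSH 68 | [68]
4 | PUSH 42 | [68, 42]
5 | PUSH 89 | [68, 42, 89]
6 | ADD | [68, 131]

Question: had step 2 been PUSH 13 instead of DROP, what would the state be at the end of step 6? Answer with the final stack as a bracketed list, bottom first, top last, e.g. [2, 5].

[-43, 13, 68, 131]

(re-executing from step 2 with the substitution; state before step 2: [-43])
2 | PUSH 13 | [-43, 13]
3 | PUSH 68 | [-43, 13, 68]
4 | PUSH 42 | [-43, 13, 68, 42]
5 | PUSH 89 | [-43, 13, 68, 42, 89]
6 | ADD | [-43, 13, 68, 131]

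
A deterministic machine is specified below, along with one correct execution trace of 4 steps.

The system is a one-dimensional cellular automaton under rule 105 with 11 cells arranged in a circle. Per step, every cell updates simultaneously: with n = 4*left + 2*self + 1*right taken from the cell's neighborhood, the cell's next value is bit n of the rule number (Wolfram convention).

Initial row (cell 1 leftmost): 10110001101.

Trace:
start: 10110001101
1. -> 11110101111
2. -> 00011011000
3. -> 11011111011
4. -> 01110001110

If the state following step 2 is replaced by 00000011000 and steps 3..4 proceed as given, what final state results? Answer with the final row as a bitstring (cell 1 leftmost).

state after step 2 := 00000011000
3. -> 11111011011
4. -> 00001111110

00001111110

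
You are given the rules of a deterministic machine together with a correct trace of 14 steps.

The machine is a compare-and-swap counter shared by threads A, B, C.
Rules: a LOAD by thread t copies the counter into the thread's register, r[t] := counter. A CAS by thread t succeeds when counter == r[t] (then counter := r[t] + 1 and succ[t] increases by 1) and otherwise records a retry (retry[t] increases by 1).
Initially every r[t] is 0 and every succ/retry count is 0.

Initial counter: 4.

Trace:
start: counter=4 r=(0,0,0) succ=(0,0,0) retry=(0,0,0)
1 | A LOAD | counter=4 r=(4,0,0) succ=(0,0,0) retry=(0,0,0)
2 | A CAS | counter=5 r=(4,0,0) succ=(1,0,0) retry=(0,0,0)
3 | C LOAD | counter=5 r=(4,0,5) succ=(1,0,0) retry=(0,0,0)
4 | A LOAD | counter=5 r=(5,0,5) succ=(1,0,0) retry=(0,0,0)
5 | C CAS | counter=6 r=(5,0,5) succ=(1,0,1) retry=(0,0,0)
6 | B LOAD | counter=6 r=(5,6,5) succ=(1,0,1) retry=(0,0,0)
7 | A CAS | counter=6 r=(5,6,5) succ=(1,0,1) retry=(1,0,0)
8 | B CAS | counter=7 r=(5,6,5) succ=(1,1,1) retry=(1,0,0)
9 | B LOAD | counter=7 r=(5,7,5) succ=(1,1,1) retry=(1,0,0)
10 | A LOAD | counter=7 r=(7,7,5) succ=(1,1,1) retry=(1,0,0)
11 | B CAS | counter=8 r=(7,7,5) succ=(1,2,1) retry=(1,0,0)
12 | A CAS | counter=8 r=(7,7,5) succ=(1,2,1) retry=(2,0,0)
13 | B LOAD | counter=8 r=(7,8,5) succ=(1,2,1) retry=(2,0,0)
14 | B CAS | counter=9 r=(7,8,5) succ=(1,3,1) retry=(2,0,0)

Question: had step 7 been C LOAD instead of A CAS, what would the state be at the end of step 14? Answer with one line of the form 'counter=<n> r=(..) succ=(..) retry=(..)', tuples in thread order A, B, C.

counter=9 r=(7,8,6) succ=(1,3,1) retry=(1,0,0)

(re-executing from step 7 with the substitution; state before step 7: counter=6 r=(5,6,5) succ=(1,0,1) retry=(0,0,0))
7 | C LOAD | counter=6 r=(5,6,6) succ=(1,0,1) retry=(0,0,0)
8 | B CAS | counter=7 r=(5,6,6) succ=(1,1,1) retry=(0,0,0)
9 | B LOAD | counter=7 r=(5,7,6) succ=(1,1,1) retry=(0,0,0)
10 | A LOAD | counter=7 r=(7,7,6) succ=(1,1,1) retry=(0,0,0)
11 | B CAS | counter=8 r=(7,7,6) succ=(1,2,1) retry=(0,0,0)
12 | A CAS | counter=8 r=(7,7,6) succ=(1,2,1) retry=(1,0,0)
13 | B LOAD | counter=8 r=(7,8,6) succ=(1,2,1) retry=(1,0,0)
14 | B CAS | counter=9 r=(7,8,6) succ=(1,3,1) retry=(1,0,0)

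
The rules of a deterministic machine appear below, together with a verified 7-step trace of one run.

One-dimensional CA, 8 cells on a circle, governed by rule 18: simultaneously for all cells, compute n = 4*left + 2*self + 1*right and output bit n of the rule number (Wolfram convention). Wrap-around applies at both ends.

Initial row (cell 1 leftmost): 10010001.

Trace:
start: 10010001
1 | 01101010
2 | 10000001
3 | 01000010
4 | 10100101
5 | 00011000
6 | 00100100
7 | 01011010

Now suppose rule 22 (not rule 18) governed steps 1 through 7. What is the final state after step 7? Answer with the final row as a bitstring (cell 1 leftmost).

00000000

(re-executing steps 1..7 under rule 22; state before step 1: 10010001)
1 | 01111010
2 | 10000011
3 | 01000100
4 | 11101110
5 | 00000000
6 | 00000000
7 | 00000000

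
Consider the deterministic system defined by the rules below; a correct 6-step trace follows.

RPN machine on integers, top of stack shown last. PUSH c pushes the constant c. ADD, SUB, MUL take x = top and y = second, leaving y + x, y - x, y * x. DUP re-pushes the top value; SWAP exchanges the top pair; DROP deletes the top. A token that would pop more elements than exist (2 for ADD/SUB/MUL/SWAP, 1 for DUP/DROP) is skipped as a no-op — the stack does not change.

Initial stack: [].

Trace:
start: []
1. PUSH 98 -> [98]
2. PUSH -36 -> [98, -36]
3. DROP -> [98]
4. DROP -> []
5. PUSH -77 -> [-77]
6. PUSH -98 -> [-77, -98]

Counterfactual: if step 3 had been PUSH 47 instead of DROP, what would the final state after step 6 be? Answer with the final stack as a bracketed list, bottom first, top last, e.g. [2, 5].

[98, -36, -77, -98]

(re-executing from step 3 with the substitution; state before step 3: [98, -36])
3. PUSH 47 -> [98, -36, 47]
4. DROP -> [98, -36]
5. PUSH -77 -> [98, -36, -77]
6. PUSH -98 -> [98, -36, -77, -98]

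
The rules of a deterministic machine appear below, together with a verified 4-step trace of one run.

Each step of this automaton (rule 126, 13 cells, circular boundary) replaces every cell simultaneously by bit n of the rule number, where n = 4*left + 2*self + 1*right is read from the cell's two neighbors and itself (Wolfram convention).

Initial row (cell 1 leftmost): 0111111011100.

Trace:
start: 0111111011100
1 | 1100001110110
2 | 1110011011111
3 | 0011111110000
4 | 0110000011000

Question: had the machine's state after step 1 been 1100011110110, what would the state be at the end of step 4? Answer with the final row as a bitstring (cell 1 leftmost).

0110000011000

state after step 1 := 1100011110110
2 | 1110110011111
3 | 0011111110000
4 | 0110000011000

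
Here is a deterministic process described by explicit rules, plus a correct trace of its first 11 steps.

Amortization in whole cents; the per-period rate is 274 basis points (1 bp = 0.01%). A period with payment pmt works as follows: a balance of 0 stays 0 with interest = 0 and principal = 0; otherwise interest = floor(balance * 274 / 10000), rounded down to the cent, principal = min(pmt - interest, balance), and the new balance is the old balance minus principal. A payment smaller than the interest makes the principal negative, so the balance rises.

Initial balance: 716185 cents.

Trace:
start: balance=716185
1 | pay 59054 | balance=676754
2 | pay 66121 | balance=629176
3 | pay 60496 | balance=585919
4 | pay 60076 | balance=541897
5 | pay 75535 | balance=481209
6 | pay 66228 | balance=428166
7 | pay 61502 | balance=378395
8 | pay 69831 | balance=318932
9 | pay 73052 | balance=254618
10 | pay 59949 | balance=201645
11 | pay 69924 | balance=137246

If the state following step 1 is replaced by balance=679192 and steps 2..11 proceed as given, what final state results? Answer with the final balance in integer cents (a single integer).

state after step 1 := balance=679192
2 | pay 66121 | balance=631680
3 | pay 60496 | balance=588492
4 | pay 60076 | balance=544540
5 | pay 75535 | balance=483925
6 | pay 66228 | balance=430956
7 | pay 61502 | balance=381262
8 | pay 69831 | balance=321877
9 | pay 73052 | balance=257644
10 | pay 59949 | balance=204754
11 | pay 69924 | balance=140440

140440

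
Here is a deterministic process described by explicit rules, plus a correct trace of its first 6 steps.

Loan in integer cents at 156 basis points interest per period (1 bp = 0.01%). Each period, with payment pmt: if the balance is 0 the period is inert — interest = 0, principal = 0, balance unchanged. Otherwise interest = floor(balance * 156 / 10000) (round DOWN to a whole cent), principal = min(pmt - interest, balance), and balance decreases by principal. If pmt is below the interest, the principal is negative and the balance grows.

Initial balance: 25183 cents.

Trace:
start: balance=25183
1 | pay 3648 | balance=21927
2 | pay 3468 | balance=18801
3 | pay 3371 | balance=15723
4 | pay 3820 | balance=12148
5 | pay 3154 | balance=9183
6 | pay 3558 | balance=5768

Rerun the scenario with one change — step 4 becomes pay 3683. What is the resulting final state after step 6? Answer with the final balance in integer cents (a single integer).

5909

(re-executing from step 4 with the substitution; state before step 4: balance=15723)
4 | pay 3683 | balance=12285
5 | pay 3154 | balance=9322
6 | pay 3558 | balance=5909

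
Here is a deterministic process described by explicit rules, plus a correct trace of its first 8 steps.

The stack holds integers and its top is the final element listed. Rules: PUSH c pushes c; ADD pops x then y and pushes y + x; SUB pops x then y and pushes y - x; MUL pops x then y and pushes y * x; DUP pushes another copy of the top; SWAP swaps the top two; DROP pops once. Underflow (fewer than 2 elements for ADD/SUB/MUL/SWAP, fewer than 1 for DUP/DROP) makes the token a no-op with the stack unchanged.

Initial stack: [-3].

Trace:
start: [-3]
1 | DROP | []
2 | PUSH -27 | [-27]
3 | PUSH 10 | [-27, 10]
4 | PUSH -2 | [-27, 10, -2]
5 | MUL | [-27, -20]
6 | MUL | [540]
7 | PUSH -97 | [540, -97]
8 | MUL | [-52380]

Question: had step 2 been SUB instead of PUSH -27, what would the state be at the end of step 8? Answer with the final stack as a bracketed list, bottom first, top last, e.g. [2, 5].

[1940]

(re-executing from step 2 with the substitution; state before step 2: [])
2 | SUB | []
3 | PUSH 10 | [10]
4 | PUSH -2 | [10, -2]
5 | MUL | [-20]
6 | MUL | [-20]
7 | PUSH -97 | [-20, -97]
8 | MUL | [1940]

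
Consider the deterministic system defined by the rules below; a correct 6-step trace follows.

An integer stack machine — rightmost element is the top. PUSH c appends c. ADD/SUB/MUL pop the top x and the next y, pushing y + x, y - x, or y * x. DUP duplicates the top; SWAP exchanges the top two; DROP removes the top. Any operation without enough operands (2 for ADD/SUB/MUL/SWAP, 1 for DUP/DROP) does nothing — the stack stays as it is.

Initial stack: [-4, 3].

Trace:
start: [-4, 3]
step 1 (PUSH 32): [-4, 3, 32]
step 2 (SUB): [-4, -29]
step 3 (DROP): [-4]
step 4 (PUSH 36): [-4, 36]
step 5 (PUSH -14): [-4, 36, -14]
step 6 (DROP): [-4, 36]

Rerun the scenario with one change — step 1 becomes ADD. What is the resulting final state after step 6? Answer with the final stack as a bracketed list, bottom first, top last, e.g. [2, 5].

[36]

(re-executing from step 1 with the substitution; state before step 1: [-4, 3])
step 1 (ADD): [-1]
step 2 (SUB): [-1]
step 3 (DROP): []
step 4 (PUSH 36): [36]
step 5 (PUSH -14): [36, -14]
step 6 (DROP): [36]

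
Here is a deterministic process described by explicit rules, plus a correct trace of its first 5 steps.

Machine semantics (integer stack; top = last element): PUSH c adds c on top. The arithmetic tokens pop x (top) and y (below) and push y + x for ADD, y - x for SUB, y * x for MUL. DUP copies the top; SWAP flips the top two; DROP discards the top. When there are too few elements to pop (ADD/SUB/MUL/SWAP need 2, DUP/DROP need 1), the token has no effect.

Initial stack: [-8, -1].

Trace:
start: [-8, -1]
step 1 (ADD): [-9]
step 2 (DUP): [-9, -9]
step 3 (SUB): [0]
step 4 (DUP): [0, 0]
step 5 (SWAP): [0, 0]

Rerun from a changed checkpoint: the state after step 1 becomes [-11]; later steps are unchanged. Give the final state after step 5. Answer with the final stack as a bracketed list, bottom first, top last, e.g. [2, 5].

[0, 0]

state after step 1 := [-11]
step 2 (DUP): [-11, -11]
step 3 (SUB): [0]
step 4 (DUP): [0, 0]
step 5 (SWAP): [0, 0]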